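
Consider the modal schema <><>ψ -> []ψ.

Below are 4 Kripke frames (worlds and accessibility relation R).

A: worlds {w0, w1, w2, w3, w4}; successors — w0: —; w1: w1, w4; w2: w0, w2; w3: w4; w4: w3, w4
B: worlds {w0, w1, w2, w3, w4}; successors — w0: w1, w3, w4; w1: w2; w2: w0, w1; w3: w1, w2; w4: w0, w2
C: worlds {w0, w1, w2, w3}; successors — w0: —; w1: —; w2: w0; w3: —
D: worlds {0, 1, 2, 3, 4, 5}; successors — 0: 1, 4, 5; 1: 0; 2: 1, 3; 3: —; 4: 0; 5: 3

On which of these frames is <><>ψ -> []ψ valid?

C

Frame correspondent (Sahlqvist): forall x forall y forall z ((x R^2 y & xRz) -> exists w (y = w & z = w)) — i.e. a generalized confluence (Geach) condition.
A: fails — w1R²w1, w1Rw4 but w1 ≠ w4.
B: fails — w0R²w0, w0Rw1 but w0 ≠ w1.
C: ✓.
D: fails — 0R²0, 0R1 but 0 ≠ 1.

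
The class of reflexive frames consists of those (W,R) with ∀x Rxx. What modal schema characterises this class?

The condition is reflexivity. The T schema □ψ → ψ defines it.
Suppose □ψ→ψ is valid. At any x set V(ψ)={w : Rxw}. Then □ψ holds at x, so ψ holds at x, i.e. Rxx.

□ψ → ψ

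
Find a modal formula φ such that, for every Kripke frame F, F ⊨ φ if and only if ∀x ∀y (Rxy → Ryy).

□(□ψ → ψ)

The condition is shift-reflexivity. The T□ schema □(□ψ → ψ) defines it.
Suppose □(□ψ→ψ) is valid. Take Rxy and set V(ψ)={w : Ryw}. Then at y, □ψ holds; since □(□ψ→ψ) at x, □ψ→ψ at y, so ψ at y, i.e. Ryy.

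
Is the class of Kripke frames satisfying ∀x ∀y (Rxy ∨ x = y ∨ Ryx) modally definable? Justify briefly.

No — not modally definable

If a class were modally definable it would be closed under disjoint unions (Goldblatt–Thomason).
Take 4 disjoint single-world reflexive frames: each is trivially connected, but their disjoint union has 4 worlds with no edge between distinct components, so it is not connected.
So the class is not modally definable.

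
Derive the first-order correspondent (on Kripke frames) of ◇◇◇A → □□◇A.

∀x ∀y ∀z ((xR³y ∧ xR²z) → ∃w (y = w ∧ zRw))

This is a Sahlqvist (Geach-type) schema ◇^3□^0A → □^2◇^1A.
First-order correspondent: ∀x ∀y ∀z ((xR³y ∧ xR²z) → ∃w (y = w ∧ zRw)).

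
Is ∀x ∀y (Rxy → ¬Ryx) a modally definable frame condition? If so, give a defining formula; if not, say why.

Any modally definable frame class is closed under surjective bounded morphisms.
The 5-cycle (worlds w0,w1,w2,w3,w4 with w0→w1→w2→w3→w4→w0) is asymmetric. Mapping every world to a single reflexive point • is a surjective bounded morphism, and the reflexive point is not asymmetric (R•• but asymmetry requires ¬R••).
So no modal formula (or set of formulas) defines exactly the asymmetric frames.

No — not modally definable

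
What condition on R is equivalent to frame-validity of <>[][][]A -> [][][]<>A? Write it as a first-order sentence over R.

This is a Sahlqvist (Geach-type) schema ◇^1□^3A → □^3◇^1A.
Minimal-valuation argument: fix x; take any y with xR^1y and any z with xR^3z. Set V(A) to the set of worlds R-reachable from y in exactly 3 steps. Then □^3A holds at y, so the antecedent holds at x; validity forces ◇^1A at z, giving a w with zR^1w and yR^3w.
First-order correspondent: forall x forall y forall z ((xRy & x R^3 z) -> exists w (y R^3 w & zRw)).

forall x forall y forall z ((xRy & x R^3 z) -> exists w (y R^3 w & zRw))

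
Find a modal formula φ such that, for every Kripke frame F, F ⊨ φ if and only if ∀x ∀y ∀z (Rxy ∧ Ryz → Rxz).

The condition is transitivity. The 4 schema □ψ → □□ψ defines it.
Suppose □ψ→□□ψ is valid. Take Rxy, Ryz and set V(ψ)={w : Rxw}. Then □ψ at x, so □□ψ at x, so □ψ at y, so ψ at z, i.e. Rxz.

□ψ → □□ψ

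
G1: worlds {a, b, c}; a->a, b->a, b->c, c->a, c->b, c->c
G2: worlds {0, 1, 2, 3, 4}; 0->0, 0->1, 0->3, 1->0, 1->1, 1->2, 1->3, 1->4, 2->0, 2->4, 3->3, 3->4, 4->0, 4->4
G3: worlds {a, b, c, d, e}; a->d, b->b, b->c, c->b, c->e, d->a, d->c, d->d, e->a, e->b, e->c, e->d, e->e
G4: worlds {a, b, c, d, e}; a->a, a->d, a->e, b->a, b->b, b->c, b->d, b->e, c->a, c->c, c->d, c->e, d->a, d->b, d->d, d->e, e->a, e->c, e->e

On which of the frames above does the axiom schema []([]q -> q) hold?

G4

This is the axiom for shift-reflexivity; its first-order frame correspondent is forall x forall y (Rxy -> Ryy).
G1: fails — Rcb but not Rbb.
G2: fails — R12 but not R22.
G3: fails — Rbc but not Rcc.
G4: satisfies the condition.
Valid on: G4.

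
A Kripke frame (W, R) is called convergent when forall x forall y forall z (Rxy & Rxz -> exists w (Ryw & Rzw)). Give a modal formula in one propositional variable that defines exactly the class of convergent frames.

◇□ψ → □◇ψ

A defining formula is ◇□ψ → □◇ψ (the .2 axiom).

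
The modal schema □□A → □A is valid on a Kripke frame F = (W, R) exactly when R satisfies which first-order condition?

density: ∀x ∀y (Rxy → ∃z (Rxz ∧ Rzy))

Suppose □□A→□A is valid. Take Rxy and set V(A)={w : xR²w}. Then □□A at x, so □A at x, so A at y, i.e. ∃z(Rxz∧Rzy).
The converse is a direct semantic check.
So the correspondent is density.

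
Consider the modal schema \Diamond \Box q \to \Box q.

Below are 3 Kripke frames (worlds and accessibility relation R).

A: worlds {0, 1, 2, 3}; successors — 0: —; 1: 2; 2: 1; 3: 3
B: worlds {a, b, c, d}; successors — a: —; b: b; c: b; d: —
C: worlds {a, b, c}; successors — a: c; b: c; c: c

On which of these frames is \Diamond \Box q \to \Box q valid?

B, C

Frame correspondent (Sahlqvist): \forall x \forall y \forall z ((xRy \wedge xRz) \to \exists w (yRw \wedge z = w)) — i.e. a generalized confluence (Geach) condition.
A: fails — 1R2, 1R2 but no w with 2Rw and 2=w.
B: condition met.
C: condition met.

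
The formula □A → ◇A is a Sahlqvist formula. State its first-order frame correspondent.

Seriality

Suppose □A→◇A is valid. At any x set V(A)=W. Then □A at x, so ◇A at x, so x has a successor.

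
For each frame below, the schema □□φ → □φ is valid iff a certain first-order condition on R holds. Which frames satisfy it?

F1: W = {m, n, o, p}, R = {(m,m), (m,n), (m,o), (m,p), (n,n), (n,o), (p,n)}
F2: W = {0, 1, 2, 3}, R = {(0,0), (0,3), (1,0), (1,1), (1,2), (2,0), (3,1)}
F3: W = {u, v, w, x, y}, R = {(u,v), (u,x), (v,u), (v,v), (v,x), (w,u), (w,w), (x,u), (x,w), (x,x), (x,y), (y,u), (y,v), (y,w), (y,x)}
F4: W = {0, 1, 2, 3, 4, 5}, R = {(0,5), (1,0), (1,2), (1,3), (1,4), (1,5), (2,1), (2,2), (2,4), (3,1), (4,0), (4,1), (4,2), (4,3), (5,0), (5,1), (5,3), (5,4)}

F1, F2, F3

The schema corresponds to density: ∀x ∀y (Rxy → ∃z (Rxz ∧ Rzy)).
F1: satisfies the condition.
F2: satisfies the condition.
F3: satisfies the condition.
F4: fails — R31 but no z with R3z and Rz1.
Valid on: F1, F2, F3.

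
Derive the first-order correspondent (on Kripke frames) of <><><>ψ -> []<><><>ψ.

forall x forall y forall z ((x R^3 y & xRz) -> exists w (y = w & z R^3 w))

This is a Sahlqvist (Geach-type) schema ◇^3□^0ψ → □^1◇^3ψ.
Minimal-valuation argument: fix x; take any y with xR^3y and any z with xR^1z. Set V(ψ) to the set of worlds R-reachable from y in exactly 0 steps. Then □^0ψ holds at y, so the antecedent holds at x; validity forces ◇^3ψ at z, giving a w with zR^3w and yR^0w.
First-order correspondent: forall x forall y forall z ((x R^3 y & xRz) -> exists w (y = w & z R^3 w)).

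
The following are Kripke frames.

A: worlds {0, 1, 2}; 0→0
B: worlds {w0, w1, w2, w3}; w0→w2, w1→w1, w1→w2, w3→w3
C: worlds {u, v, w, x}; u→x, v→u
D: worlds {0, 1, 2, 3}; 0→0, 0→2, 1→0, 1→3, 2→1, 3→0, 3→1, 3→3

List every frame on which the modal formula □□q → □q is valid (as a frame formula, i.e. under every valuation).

Frame correspondent (Sahlqvist): ∀x ∀y (Rxy → ∃z (Rxz ∧ Rzy)) — i.e. density.
A: holds.
B: fails — Rw0w2 but no z with Rw0z and Rzw2.
C: fails — Rvu but no z with Rvz and Rzu.
D: fails — R21 but no z with R2z and Rz1.
Valid on: A.

A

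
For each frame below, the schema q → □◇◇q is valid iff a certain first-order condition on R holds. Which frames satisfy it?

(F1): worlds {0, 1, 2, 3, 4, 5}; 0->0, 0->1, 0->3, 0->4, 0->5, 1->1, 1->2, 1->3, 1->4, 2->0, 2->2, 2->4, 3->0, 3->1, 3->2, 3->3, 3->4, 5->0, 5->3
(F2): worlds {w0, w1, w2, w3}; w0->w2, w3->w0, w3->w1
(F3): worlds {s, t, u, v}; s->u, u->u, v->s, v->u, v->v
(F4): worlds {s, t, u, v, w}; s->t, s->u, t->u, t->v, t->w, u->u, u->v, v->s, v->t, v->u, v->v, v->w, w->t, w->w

(F4)

The schema corresponds to a generalized confluence (Geach) condition: ∀x ∀z (xRz → ∃w (x = w ∧ zR²w)).
(F1): fails — 0R4 but no w with 0=w and 4R²w.
(F2): fails — w0Rw2 but no w with w0=w and w2R²w.
(F3): fails — sRu but no w with s=w and uR²w.
(F4): satisfies the condition.
Valid on: (F4).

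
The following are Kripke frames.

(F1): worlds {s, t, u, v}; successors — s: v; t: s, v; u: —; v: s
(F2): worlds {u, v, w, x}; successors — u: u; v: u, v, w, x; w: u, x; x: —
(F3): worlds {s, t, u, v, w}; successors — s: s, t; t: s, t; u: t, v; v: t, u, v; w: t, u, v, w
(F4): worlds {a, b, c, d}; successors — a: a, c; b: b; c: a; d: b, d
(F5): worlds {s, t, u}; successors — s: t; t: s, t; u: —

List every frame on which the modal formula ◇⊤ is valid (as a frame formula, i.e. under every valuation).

(F3), (F4)

Frame correspondent (Sahlqvist): ∀x ∃y Rxy — i.e. seriality.
(F1): fails — world u has no successor.
(F2): fails — world x has no successor.
(F3): condition met.
(F4): condition met.
(F5): fails — world u has no successor.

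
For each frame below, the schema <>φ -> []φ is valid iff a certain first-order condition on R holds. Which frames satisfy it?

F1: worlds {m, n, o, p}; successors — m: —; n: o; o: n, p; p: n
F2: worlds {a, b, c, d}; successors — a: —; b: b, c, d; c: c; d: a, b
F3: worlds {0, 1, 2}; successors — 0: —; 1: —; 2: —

This is the axiom for partial functionality; its first-order frame correspondent is forall x forall y forall z (Rxy & Rxz -> y = z).
F1: fails — o sees both n and p.
F2: fails — b sees both b and c.
F3: satisfies the condition.
Valid on: F3.

F3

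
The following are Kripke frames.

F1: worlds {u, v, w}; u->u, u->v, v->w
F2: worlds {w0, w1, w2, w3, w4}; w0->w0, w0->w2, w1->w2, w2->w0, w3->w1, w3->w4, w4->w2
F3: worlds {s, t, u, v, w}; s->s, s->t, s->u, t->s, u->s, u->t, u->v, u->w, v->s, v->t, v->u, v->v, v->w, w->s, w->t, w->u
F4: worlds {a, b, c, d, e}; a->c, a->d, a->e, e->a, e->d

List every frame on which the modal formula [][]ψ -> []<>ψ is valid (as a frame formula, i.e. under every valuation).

F2, F3

Frame correspondent (Sahlqvist): forall x forall z (xRz -> exists w (x R^2 w & zRw)) — i.e. a generalized confluence (Geach) condition.
F1: fails — vRw but no t with vR²t and wRt.
F2: ✓.
F3: ✓.
F4: fails — aRc but no w with aR²w and cRw.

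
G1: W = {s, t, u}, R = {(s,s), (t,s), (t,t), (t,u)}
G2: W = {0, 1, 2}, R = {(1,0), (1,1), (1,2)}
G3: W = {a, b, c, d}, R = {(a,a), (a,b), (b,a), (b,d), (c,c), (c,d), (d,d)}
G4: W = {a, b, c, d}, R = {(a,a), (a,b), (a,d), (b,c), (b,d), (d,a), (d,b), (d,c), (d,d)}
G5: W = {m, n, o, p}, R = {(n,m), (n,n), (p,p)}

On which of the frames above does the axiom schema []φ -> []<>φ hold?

G3

This is the axiom for a generalized confluence (Geach) condition; its first-order frame correspondent is forall x forall z (xRz -> exists w (xRw & zRw)).
G1: fails — tRu but no w with tRw and uRw.
G2: fails — 1R0 but no w with 1Rw and 0Rw.
G3: satisfies the condition.
G4: fails — bRc but no w with bRw and cRw.
G5: fails — nRm but no w with nRw and mRw.
Valid on: G3.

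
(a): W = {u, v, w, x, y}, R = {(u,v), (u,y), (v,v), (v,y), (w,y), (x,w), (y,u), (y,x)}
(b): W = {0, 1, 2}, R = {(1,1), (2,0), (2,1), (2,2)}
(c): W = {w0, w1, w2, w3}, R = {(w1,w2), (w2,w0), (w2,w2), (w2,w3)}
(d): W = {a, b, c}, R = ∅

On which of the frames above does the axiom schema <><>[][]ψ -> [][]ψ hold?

(d)

The schema corresponds to a generalized confluence (Geach) condition: forall x forall y forall z ((x R^2 y & x R^2 z) -> exists w (y R^2 w & z = w)).
(a): fails — uR²x, uR²u but no t with xR²t and u=t.
(b): fails — 2R²0, 2R²0 but no w with 0R²w and 0=w.
(c): fails — w1R²w0, w1R²w0 but no w with w0R²w and w0=w.
(d): ✓.
Valid on: (d).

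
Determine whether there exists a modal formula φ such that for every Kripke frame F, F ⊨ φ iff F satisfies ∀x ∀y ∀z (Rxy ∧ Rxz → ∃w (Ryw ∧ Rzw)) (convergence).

Yes, by ◇□q → □◇q

The condition is convergence. A defining modal formula is ◇□q → □◇q.
Suppose ◇□q→□◇q is valid. Take Rxy, Rxz and set V(q)={w : Ryw}. Then □q at y so ◇□q at x, so □◇q at x, so ◇q at z, giving w with Rzw and Ryw.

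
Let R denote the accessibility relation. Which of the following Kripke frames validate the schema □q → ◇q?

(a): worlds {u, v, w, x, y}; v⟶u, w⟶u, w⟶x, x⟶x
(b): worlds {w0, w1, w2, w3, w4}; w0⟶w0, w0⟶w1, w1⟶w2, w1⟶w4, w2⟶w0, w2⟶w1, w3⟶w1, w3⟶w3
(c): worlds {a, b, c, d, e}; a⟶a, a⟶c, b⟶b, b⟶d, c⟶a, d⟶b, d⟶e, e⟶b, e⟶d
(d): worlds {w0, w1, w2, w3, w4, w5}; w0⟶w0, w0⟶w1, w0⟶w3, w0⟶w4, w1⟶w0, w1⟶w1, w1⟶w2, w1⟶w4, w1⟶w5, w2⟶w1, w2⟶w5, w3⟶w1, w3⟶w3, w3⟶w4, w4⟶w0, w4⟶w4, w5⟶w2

(c), (d)

This is the axiom for seriality; its first-order frame correspondent is ∀x ∃y Rxy.
(a): fails — world u has no successor.
(b): fails — world w4 has no successor.
(c): ✓.
(d): ✓.
Valid on: (c), (d).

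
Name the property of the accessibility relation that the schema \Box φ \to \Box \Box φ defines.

transitivity

Suppose □φ→□□φ is valid. Take Rxy, Ryz and set V(φ)={w : Rxw}. Then □φ at x, so □□φ at x, so □φ at y, so φ at z, i.e. Rxz.
Conversely, on a frame with transitivity the schema holds at every world under every valuation.
So the correspondent is transitivity.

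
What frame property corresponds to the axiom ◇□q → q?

symmetry

Equivalently (dual form): q → □◇q.
Suppose q→□◇q is valid. Take Rxy and set V(q)={x}. Then q at x, so □◇q at x, so ◇q at y, so some z with Ryz has q; z=x, i.e. Ryx.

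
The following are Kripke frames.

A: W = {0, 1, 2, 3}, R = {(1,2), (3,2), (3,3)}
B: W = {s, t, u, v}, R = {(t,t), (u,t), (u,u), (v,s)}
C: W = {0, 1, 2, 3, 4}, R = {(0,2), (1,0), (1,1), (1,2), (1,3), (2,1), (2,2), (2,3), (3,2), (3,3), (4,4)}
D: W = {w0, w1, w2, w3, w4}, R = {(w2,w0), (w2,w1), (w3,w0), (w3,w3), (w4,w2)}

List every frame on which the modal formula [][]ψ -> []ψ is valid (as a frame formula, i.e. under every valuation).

C

The schema corresponds to density: forall x forall y (Rxy -> exists z (Rxz & Rzy)).
A: fails — R12 but no z with R1z and Rz2.
B: fails — Rvs but no z with Rvz and Rzs.
C: satisfies the condition.
D: fails — Rw4w2 but no z with Rw4z and Rzw2.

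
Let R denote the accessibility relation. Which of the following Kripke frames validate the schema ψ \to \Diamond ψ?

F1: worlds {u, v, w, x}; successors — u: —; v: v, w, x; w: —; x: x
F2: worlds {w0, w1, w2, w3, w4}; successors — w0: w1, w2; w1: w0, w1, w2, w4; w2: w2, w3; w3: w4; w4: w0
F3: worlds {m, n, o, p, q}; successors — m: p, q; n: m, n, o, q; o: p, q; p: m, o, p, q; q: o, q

This is the axiom for reflexivity; its first-order frame correspondent is \forall x Rxx.
F1: fails — world u does not see itself.
F2: fails — world w0 does not see itself.
F3: fails — world m does not see itself.
Valid on no frame.

none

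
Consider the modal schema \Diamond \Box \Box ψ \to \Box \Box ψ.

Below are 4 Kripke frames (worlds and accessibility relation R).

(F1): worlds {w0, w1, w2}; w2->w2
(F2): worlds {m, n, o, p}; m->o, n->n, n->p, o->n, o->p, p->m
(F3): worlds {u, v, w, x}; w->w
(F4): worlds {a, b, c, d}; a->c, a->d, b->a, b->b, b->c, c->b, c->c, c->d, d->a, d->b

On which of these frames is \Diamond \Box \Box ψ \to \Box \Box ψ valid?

(F1), (F3), (F4)

The schema corresponds to a generalized confluence (Geach) condition: \forall x \forall y \forall z ((xRy \wedge x R^2 z) \to \exists w (y R^2 w \wedge z = w)).
(F1): condition met.
(F2): fails — nRp, nR²m but no w with pR²w and m=w.
(F3): condition met.
(F4): condition met.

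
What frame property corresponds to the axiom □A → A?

This is the T axiom.
It corresponds to reflexivity: ∀x Rxx.

Reflexivity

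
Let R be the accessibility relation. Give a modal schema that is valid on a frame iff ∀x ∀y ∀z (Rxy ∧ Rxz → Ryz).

◇r → □◇r

The condition is the Euclidean property. The 5 schema ◇r → □◇r defines it.
Suppose ◇r→□◇r is valid. Take Rxy, Rxz and set V(r)={y}. Then ◇r at x, so □◇r at x, so ◇r at z, so some w with Rzw has r; w=y, i.e. Rzy. By symmetry of the argument, Ryz.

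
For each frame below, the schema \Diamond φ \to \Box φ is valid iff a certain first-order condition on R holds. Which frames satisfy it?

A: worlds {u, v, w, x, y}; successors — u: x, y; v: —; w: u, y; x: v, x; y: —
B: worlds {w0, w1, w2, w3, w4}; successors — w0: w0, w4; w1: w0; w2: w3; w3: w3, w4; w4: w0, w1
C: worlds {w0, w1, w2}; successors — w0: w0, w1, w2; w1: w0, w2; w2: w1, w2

none

The schema corresponds to partial functionality: \forall x \forall y \forall z (Rxy \wedge Rxz \to y = z).
A: fails — u sees both x and y.
B: fails — w0 sees both w0 and w4.
C: fails — w0 sees both w0 and w1.
Valid on no frame.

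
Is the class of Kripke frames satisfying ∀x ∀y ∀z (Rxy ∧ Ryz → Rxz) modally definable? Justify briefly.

Yes: it is transitivity, defined by the 4 schema □q → □□q.
Suppose □q→□□q is valid. Take Rxy, Ryz and set V(q)={w : Rxw}. Then □q at x, so □□q at x, so □q at y, so q at z, i.e. Rxz.

Yes, by □q → □□q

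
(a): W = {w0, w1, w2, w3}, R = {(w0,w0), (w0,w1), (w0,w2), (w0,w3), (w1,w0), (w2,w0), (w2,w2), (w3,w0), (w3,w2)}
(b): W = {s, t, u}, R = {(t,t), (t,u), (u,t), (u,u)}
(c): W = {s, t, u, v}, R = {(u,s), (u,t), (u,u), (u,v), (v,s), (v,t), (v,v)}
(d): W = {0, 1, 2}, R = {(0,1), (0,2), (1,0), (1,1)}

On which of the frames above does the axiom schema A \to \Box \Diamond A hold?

The schema corresponds to symmetry: \forall x \forall y (Rxy \to Ryx).
(a): fails — Rw3w2 but not Rw2w3.
(b): condition met.
(c): fails — Ruv but not Rvu.
(d): fails — R02 but not R20.

(b)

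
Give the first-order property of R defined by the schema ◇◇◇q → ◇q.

This is a Sahlqvist (Geach-type) schema ◇^3□^0q → □^0◇^1q.
First-order correspondent: ∀x ∀y (xR³y → ∃w (y = w ∧ xRw)).

∀x ∀y (xR³y → ∃w (y = w ∧ xRw))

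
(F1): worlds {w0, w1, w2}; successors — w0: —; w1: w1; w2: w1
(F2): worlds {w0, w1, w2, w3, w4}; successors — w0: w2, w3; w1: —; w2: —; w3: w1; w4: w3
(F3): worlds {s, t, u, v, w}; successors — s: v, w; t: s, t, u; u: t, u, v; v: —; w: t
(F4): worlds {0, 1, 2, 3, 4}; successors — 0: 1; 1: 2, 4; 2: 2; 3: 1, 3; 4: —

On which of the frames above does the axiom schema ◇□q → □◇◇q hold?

(F1)

Frame correspondent (Sahlqvist): ∀x ∀y ∀z ((xRy ∧ xRz) → ∃w (yRw ∧ zR²w)) — i.e. a generalized confluence (Geach) condition.
(F1): condition met.
(F2): fails — w0Rw2, w0Rw2 but no w with w2Rw and w2R²w.
(F3): fails — sRv, sRv but no w* with vRw* and vR²w*.
(F4): fails — 1R2, 1R4 but no w with 2Rw and 4R²w.
Valid on: (F1).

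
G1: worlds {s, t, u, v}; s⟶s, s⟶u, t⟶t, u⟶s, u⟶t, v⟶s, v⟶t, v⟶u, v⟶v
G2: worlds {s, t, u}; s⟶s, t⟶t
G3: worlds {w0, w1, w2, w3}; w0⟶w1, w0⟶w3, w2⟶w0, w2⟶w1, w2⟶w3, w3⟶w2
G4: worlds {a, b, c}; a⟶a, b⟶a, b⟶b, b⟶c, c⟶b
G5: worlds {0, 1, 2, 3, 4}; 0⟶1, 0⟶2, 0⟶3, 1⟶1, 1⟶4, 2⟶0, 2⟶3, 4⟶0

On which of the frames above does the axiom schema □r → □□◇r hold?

G2

This is the axiom for a generalized confluence (Geach) condition; its first-order frame correspondent is ∀x ∀z (xR²z → ∃w (xRw ∧ zRw)).
G1: fails — sR²t but no w with sRw and tRw.
G2: ✓.
G3: fails — w2R²w1 but no w with w2Rw and w1Rw.
G4: fails — cR²a but no w with cRw and aRw.
G5: fails — 0R²3 but no w with 0Rw and 3Rw.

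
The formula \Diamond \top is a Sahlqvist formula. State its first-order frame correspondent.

seriality: \forall x \exists y Rxy

◇⊤ holds at w iff w has a successor, so frame-validity of ◇⊤ is exactly seriality. Equivalently via □r → ◇r:
Suppose □r→◇r is valid. At any x set V(r)=W. Then □r at x, so ◇r at x, so x has a successor.
The converse is a direct semantic check.
Frame condition: \forall x \exists y Rxy.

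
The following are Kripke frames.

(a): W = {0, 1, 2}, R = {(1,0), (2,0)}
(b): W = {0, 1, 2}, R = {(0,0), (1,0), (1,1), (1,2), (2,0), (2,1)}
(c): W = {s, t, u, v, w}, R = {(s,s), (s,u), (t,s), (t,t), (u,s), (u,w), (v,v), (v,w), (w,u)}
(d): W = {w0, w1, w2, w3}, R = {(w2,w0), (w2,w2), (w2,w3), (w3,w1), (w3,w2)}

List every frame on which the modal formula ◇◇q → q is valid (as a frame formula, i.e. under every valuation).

(a)

This is the axiom for a generalized confluence (Geach) condition; its first-order frame correspondent is ∀x ∀y (xR²y → ∃w (y = w ∧ x = w)).
(a): satisfies the condition.
(b): fails — 1R²0 but 0 ≠ 1.
(c): fails — sR²u but u ≠ s.
(d): fails — w2R²w0 but w0 ≠ w2.
Valid on: (a).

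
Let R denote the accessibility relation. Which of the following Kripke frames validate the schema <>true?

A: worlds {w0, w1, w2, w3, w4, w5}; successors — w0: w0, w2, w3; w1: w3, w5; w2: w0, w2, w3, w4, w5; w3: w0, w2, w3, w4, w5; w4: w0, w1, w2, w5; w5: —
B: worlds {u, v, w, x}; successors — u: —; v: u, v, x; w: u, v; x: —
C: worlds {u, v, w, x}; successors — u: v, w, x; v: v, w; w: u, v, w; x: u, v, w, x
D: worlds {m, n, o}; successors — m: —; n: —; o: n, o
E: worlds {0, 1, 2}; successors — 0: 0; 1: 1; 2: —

C

The schema corresponds to seriality: forall x exists y Rxy.
A: fails — world w5 has no successor.
B: fails — world u has no successor.
C: holds.
D: fails — world m has no successor.
E: fails — world 2 has no successor.
Valid on: C.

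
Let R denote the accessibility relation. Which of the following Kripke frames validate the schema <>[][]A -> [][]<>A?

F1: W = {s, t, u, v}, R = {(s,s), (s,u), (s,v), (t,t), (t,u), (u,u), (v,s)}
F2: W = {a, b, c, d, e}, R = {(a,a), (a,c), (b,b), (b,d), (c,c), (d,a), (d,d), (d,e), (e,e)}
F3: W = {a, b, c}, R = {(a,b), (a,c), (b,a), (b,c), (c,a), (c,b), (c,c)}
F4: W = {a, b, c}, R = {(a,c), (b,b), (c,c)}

F3, F4

Frame correspondent (Sahlqvist): forall x forall y forall z ((xRy & x R^2 z) -> exists w (y R^2 w & zRw)) — i.e. a generalized confluence (Geach) condition.
F1: fails — sRu, sR²v but no w with uR²w and vRw.
F2: fails — dRa, dR²e but no w with aR²w and eRw.
F3: condition met.
F4: condition met.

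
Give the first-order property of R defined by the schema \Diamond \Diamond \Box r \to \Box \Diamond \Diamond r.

This is a Sahlqvist (Geach-type) schema ◇^2□^1r → □^1◇^2r.
First-order correspondent: \forall x \forall y \forall z ((x R^2 y \wedge xRz) \to \exists w (yRw \wedge z R^2 w)).

\forall x \forall y \forall z ((x R^2 y \wedge xRz) \to \exists w (yRw \wedge z R^2 w))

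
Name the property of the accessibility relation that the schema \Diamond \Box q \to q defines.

Equivalently (dual form): q → □◇q.
Suppose q→□◇q is valid. Take Rxy and set V(q)={x}. Then q at x, so □◇q at x, so ◇q at y, so some z with Ryz has q; z=x, i.e. Ryx.

Symmetry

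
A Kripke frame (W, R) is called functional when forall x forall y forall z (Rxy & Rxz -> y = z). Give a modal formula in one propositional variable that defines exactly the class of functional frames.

◇r → □r

This is partial functionality; the standard corresponding axiom is CD: ◇r → □r.
Suppose ◇r→□r is valid. Take Rxy, Rxz and set V(r)={y}. Then ◇r at x, so □r at x, so r at z, i.e. z=y.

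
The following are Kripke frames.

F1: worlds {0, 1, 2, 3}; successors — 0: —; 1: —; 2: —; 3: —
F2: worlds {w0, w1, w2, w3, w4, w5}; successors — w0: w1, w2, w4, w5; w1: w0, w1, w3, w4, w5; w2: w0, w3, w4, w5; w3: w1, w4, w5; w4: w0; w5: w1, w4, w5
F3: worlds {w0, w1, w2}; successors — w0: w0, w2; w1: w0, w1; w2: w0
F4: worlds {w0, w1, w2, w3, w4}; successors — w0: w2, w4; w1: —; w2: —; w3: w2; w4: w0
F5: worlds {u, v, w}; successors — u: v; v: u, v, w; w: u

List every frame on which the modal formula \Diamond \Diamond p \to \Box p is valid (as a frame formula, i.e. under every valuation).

The schema corresponds to a generalized confluence (Geach) condition: \forall x \forall y \forall z ((x R^2 y \wedge xRz) \to \exists w (y = w \wedge z = w)).
F1: ✓.
F2: fails — w0R²w0, w0Rw1 but w0 ≠ w1.
F3: fails — w0R²w0, w0Rw2 but w0 ≠ w2.
F4: fails — w0R²w0, w0Rw2 but w0 ≠ w2.
F5: fails — uR²u, uRv but u ≠ v.

F1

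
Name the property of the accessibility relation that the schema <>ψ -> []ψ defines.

partial functionality

Suppose ◇ψ→□ψ is valid. Take Rxy, Rxz and set V(ψ)={y}. Then ◇ψ at x, so □ψ at x, so ψ at z, i.e. z=y.
The converse is a direct semantic check.
So the correspondent is partial functionality.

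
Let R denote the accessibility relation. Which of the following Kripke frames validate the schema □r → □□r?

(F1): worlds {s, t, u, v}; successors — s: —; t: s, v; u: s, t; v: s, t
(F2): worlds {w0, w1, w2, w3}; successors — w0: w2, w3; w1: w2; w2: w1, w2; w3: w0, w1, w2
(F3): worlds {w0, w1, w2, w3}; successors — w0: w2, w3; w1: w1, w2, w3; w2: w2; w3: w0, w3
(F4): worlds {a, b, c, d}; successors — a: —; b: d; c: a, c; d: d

The schema corresponds to transitivity: ∀x ∀y ∀z (Rxy ∧ Ryz → Rxz).
(F1): fails — Rtv and Rvt but not Rtt.
(F2): fails — Rw1w2 and Rw2w1 but not Rw1w1.
(F3): fails — Rw1w3 and Rw3w0 but not Rw1w0.
(F4): satisfies the condition.

(F4)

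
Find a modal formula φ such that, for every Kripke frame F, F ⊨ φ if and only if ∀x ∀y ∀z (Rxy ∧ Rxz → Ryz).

◇p → □◇p

A defining formula is ◇p → □◇p (the 5 axiom).
Suppose ◇p→□◇p is valid. Take Rxy, Rxz and set V(p)={y}. Then ◇p at x, so □◇p at x, so ◇p at z, so some w with Rzw has p; w=y, i.e. Rzy. By symmetry of the argument, Ryz.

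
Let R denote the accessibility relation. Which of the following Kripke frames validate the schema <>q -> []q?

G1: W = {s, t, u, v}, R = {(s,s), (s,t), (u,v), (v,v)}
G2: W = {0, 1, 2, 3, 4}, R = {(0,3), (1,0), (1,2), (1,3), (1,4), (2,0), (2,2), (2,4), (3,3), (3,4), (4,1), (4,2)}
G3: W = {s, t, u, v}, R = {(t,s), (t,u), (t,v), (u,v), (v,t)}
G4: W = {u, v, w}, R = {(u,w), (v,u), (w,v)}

The schema corresponds to partial functionality: forall x forall y forall z (Rxy & Rxz -> y = z).
G1: fails — s sees both s and t.
G2: fails — 1 sees both 0 and 2.
G3: fails — t sees both s and u.
G4: holds.
Valid on: G4.

G4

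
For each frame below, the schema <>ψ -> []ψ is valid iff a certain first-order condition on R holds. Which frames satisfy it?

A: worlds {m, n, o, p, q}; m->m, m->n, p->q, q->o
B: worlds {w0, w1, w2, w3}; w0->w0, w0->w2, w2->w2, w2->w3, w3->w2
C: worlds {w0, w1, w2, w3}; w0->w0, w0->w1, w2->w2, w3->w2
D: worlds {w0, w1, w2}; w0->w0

The schema corresponds to partial functionality: forall x forall y forall z (Rxy & Rxz -> y = z).
A: fails — m sees both m and n.
B: fails — w0 sees both w0 and w2.
C: fails — w0 sees both w0 and w1.
D: holds.

D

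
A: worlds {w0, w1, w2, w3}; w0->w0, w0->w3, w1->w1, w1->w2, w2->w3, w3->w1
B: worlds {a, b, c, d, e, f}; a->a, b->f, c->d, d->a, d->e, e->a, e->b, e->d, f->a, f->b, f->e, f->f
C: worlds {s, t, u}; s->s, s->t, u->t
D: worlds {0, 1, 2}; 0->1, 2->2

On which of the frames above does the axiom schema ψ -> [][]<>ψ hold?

D

This is the axiom for a generalized confluence (Geach) condition; its first-order frame correspondent is forall x forall z (x R^2 z -> exists w (x = w & zRw)).
A: fails — w0R²w1 but no w with w0=w and w1Rw.
B: fails — bR²a but no w with b=w and aRw.
C: fails — sR²t but no w with s=w and tRw.
D: satisfies the condition.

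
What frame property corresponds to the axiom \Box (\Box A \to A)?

This is the T□ axiom.
Its frame correspondent is shift-reflexivity — \forall x \forall y (Rxy \to Ryy).

shift-reflexivity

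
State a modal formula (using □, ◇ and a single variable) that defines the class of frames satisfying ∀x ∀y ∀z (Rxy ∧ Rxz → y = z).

◇ψ → □ψ

The condition is partial functionality. The CD schema ◇ψ → □ψ defines it.
Suppose ◇ψ→□ψ is valid. Take Rxy, Rxz and set V(ψ)={y}. Then ◇ψ at x, so □ψ at x, so ψ at z, i.e. z=y.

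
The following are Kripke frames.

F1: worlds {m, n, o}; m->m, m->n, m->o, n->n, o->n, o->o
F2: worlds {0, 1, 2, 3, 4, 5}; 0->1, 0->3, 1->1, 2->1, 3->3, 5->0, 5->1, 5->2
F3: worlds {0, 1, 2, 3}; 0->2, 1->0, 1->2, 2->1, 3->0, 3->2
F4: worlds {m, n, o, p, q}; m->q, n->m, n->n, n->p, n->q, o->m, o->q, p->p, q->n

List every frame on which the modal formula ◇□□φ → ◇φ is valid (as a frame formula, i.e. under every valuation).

F1, F2

Frame correspondent (Sahlqvist): ∀x ∀y (xRy → ∃w (yR²w ∧ xRw)) — i.e. a generalized confluence (Geach) condition.
F1: holds.
F2: holds.
F3: fails — 1R0 but no w with 0R²w and 1Rw.
F4: fails — oRm but no w with mR²w and oRw.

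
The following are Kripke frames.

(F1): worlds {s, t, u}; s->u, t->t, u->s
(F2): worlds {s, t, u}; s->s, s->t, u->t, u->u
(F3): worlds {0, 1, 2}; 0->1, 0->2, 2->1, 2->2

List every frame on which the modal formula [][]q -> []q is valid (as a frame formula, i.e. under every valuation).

(F2), (F3)

The schema corresponds to density: forall x forall y (Rxy -> exists z (Rxz & Rzy)).
(F1): fails — Rsu but no z with Rsz and Rzu.
(F2): condition met.
(F3): condition met.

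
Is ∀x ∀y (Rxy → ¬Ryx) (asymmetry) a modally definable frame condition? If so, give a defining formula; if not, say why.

No — not modally definable

Modal frame validity is preserved under surjective bounded morphisms.
The 5-cycle (worlds 0,1,2,3,4 with 0→1→2→3→4→0) is asymmetric. Mapping every world to a single reflexive point • is a surjective bounded morphism, and the reflexive point is not asymmetric (R•• but asymmetry requires ¬R••).
So the class is not modally definable.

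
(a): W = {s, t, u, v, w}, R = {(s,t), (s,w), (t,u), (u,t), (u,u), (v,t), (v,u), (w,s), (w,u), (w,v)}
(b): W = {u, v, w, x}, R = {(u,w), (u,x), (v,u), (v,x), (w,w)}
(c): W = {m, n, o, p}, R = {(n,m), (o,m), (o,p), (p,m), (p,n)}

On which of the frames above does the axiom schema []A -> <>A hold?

(a)

This is the axiom for seriality; its first-order frame correspondent is forall x exists y Rxy.
(a): ✓.
(b): fails — world x has no successor.
(c): fails — world m has no successor.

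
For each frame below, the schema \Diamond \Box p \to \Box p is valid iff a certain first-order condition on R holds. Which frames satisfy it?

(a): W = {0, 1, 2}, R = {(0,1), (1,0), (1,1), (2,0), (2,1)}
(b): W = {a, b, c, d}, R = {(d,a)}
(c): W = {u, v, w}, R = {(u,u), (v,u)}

(c)

This is the axiom for the Euclidean property; its first-order frame correspondent is \forall x \forall y \forall z (Rxy \wedge Rxz \to Ryz).
(a): fails — R10 and R10 but not R00.
(b): fails — Rda and Rda but not Raa.
(c): satisfies the condition.
Valid on: (c).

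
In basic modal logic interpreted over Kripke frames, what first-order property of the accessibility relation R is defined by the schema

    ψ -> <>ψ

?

reflexivity

Replacing ψ by ¬ψ and contraposing gives the equivalent schema □ψ → ψ.
Suppose □ψ→ψ is valid. At any x set V(ψ)={w : Rxw}. Then □ψ holds at x, so ψ holds at x, i.e. Rxx.
Conversely, any frame satisfying forall x Rxx validates the schema.
Frame condition: forall x Rxx.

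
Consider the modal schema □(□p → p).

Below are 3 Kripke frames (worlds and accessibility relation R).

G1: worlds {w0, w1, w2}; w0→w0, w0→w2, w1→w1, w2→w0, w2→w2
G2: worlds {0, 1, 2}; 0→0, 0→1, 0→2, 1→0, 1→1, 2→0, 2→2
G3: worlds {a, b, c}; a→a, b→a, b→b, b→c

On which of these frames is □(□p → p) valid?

Frame correspondent (Sahlqvist): ∀x ∀y (Rxy → Ryy) — i.e. shift-reflexivity.
G1: condition met.
G2: condition met.
G3: fails — Rbc but not Rcc.
Valid on: G1, G2.

G1, G2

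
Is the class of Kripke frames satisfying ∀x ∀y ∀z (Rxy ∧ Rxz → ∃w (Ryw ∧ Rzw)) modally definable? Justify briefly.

Yes: it is convergence, defined by the .2 schema ◇□p → □◇p.
Suppose ◇□p→□◇p is valid. Take Rxy, Rxz and set V(p)={w : Ryw}. Then □p at y so ◇□p at x, so □◇p at x, so ◇p at z, giving w with Rzw and Ryw.

Yes, by ◇□p → □◇p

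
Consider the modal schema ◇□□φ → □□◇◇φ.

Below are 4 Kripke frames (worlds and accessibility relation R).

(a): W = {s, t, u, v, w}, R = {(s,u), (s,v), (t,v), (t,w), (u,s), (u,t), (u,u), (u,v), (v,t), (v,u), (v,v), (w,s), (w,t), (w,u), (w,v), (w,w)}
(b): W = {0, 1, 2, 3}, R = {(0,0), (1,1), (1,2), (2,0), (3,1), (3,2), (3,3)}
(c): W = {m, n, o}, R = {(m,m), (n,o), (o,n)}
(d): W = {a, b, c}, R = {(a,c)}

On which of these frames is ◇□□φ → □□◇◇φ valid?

The schema corresponds to a generalized confluence (Geach) condition: ∀x ∀y ∀z ((xRy ∧ xR²z) → ∃w (yR²w ∧ zR²w)).
(a): condition met.
(b): condition met.
(c): fails — nRo, nR²n but no w with oR²w and nR²w.
(d): condition met.
Valid on: (a), (b), (d).

(a), (b), (d)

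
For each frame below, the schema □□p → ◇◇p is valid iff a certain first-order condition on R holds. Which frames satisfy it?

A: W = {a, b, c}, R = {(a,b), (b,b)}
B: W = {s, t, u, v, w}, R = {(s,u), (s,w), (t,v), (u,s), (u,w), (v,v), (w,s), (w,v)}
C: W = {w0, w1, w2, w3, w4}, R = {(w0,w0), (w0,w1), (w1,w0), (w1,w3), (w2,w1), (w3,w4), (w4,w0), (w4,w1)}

The schema corresponds to a generalized confluence (Geach) condition: ∀x ∃w (xR²w ∧ xR²w).
A: fails — at c but no w with cR²w and cR²w.
B: condition met.
C: condition met.
Valid on: B, C.

B, C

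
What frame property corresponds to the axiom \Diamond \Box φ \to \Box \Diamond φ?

This is the .2 axiom.
Its frame correspondent is convergence — \forall x \forall y \forall z (Rxy \wedge Rxz \to \exists w (Ryw \wedge Rzw)).

convergence: \forall x \forall y \forall z (Rxy \wedge Rxz \to \exists w (Ryw \wedge Rzw))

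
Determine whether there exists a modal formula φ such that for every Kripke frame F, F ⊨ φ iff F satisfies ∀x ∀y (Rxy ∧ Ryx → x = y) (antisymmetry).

No

If a class were modally definable it would be closed under surjective bounded morphisms (Goldblatt–Thomason).
The 4-cycle (worlds 0,1,2,3 with 0→1→2→3→0) is antisymmetric. Sending even-indexed worlds to a and odd-indexed worlds to b is a surjective bounded morphism onto the two-world frame with a↔b, which is not antisymmetric.
So the class is not modally definable.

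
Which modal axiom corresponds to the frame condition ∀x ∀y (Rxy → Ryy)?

A defining formula is □(□r → r) (the T□ axiom).
Suppose □(□r→r) is valid. Take Rxy and set V(r)={w : Ryw}. Then at y, □r holds; since □(□r→r) at x, □r→r at y, so r at y, i.e. Ryy.

□(□r → r)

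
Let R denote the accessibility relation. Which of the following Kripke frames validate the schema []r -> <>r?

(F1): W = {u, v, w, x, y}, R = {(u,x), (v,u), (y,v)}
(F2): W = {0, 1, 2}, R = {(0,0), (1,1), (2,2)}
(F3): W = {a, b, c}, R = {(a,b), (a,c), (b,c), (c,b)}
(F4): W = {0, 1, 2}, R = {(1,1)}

The schema corresponds to seriality: forall x exists y Rxy.
(F1): fails — world w has no successor.
(F2): satisfies the condition.
(F3): satisfies the condition.
(F4): fails — world 0 has no successor.
Valid on: (F2), (F3).

(F2), (F3)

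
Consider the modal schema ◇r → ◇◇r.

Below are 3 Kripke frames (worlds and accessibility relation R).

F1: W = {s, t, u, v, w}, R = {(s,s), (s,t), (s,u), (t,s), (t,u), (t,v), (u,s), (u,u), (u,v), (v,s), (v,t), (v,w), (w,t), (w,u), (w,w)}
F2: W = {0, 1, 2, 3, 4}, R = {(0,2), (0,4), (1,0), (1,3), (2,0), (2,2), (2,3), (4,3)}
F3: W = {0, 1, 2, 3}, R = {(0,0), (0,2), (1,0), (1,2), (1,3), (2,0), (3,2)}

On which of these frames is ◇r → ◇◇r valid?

F1

This is the axiom for a generalized confluence (Geach) condition; its first-order frame correspondent is ∀x ∀y (xRy → ∃w (y = w ∧ xR²w)).
F1: ✓.
F2: fails — 0R4 but no w with 4=w and 0R²w.
F3: fails — 1R3 but no w with 3=w and 1R²w.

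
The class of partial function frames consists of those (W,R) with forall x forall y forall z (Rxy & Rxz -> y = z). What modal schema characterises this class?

The condition is partial functionality. The CD schema ◇s → □s defines it.
Suppose ◇s→□s is valid. Take Rxy, Rxz and set V(s)={y}. Then ◇s at x, so □s at x, so s at z, i.e. z=y.

◇s → □s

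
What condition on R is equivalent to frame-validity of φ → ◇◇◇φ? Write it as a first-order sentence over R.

∀x ∃w (x = w ∧ xR³w)

This is a Sahlqvist (Geach-type) schema ◇^0□^0φ → □^0◇^3φ.
Minimal-valuation argument: fix x; take any y with xR^0y and any z with xR^0z. Set V(φ) to the set of worlds R-reachable from y in exactly 0 steps. Then □^0φ holds at y, so the antecedent holds at x; validity forces ◇^3φ at z, giving a w with zR^3w and yR^0w.
First-order correspondent: ∀x ∃w (x = w ∧ xR³w).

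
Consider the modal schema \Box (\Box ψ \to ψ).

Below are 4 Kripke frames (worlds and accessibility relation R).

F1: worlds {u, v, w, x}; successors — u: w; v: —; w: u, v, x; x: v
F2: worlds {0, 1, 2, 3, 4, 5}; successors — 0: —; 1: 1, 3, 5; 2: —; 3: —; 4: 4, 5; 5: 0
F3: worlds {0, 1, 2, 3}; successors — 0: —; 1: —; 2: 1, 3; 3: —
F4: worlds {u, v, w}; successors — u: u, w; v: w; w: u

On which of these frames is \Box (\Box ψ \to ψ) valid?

This is the axiom for shift-reflexivity; its first-order frame correspondent is \forall x \forall y (Rxy \to Ryy).
F1: fails — Rwu but not Ruu.
F2: fails — R45 but not R55.
F3: fails — R23 but not R33.
F4: fails — Rvw but not Rww.
Valid on no frame.

none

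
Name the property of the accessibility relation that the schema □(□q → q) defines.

shift-reflexivity: ∀x ∀y (Rxy → Ryy)

Suppose □(□q→q) is valid. Take Rxy and set V(q)={w : Ryw}. Then at y, □q holds; since □(□q→q) at x, □q→q at y, so q at y, i.e. Ryy.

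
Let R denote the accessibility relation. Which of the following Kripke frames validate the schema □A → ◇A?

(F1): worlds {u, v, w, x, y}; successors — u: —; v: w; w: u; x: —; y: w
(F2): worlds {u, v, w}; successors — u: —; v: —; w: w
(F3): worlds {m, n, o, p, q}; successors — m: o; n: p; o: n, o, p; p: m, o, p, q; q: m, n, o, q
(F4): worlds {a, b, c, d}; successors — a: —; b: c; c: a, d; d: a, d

The schema corresponds to seriality: ∀x ∃y Rxy.
(F1): fails — world u has no successor.
(F2): fails — world u has no successor.
(F3): ✓.
(F4): fails — world a has no successor.
Valid on: (F3).

(F3)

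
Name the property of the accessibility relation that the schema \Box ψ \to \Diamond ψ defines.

seriality

This is the D axiom.
Its frame correspondent is seriality — \forall x \exists y Rxy.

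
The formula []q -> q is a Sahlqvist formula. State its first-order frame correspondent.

This is the T axiom.
Its frame correspondent is reflexivity — forall x Rxx.

reflexivity: forall x Rxx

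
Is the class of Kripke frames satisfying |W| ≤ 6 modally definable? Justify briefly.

Not modally definable

If a class were modally definable it would be closed under disjoint unions (Goldblatt–Thomason).
Any modal formula valid on each of 7 disjoint one-world frames is valid on their disjoint union (validity is preserved under disjoint unions). Each one-world frame has |W|=1≤6, but the union has |W|=7.
So the class is not modally definable.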